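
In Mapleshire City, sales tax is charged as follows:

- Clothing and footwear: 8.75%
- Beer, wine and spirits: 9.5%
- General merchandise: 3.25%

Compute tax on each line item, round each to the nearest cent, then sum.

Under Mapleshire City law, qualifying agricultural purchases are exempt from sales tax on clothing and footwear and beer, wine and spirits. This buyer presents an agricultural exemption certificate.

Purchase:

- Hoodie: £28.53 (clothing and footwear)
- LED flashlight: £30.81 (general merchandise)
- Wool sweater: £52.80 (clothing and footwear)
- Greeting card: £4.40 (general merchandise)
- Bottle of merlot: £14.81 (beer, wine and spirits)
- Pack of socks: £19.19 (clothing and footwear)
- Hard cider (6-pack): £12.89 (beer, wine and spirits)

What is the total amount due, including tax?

Hoodie £28.53: clothing and footwear, buyer-exempt → 0% → £0.00
LED flashlight £30.81: general merchandise → 3.25% → £1.00
Wool sweater £52.80: clothing and footwear, buyer-exempt → 0% → £0.00
Greeting card £4.40: general merchandise → 3.25% → £0.14
Bottle of merlot £14.81: beer, wine and spirits, buyer-exempt → 0% → £0.00
Pack of socks £19.19: clothing and footwear, buyer-exempt → 0% → £0.00
Hard cider (6-pack) £12.89: beer, wine and spirits, buyer-exempt → 0% → £0.00
Subtotal = £163.43; tax = £1.14; total due = £164.57

£164.57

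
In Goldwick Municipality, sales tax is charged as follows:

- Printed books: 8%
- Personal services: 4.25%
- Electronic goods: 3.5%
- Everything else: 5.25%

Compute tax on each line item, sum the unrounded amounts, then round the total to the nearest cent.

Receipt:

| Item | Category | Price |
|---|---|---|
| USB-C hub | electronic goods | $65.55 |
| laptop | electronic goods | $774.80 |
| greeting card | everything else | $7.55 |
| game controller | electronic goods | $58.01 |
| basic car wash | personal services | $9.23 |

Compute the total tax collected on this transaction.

USB-C hub $65.55: electronic goods → 3.5% → $2.29425
Laptop $774.80: electronic goods → 3.5% → $27.118
Greeting card $7.55: everything else → 5.25% → $0.396375
Game controller $58.01: electronic goods → 3.5% → $2.03035
Basic car wash $9.23: personal services → 4.25% → $0.392275
Unrounded tax sum = $32.23125 → $32.23

$32.23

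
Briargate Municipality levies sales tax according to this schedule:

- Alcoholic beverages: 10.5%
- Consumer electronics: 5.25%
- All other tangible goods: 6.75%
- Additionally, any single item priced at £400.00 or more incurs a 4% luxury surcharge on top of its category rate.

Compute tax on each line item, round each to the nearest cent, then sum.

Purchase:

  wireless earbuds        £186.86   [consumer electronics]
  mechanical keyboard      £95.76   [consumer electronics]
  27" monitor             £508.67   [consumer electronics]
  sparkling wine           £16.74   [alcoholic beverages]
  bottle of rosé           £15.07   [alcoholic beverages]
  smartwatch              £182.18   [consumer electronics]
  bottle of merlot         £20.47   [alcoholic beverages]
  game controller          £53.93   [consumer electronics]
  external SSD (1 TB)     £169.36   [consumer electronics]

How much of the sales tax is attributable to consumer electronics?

Wireless earbuds £186.86: consumer electronics → 5.25% → £9.81
Mechanical keyboard £95.76: consumer electronics → 5.25% → £5.03
27" monitor £508.67: consumer electronics → 5.25% + 4% surcharge = 9.25% → £47.05
Smartwatch £182.18: consumer electronics → 5.25% → £9.56
Game controller £53.93: consumer electronics → 5.25% → £2.83
External SSD (1 TB) £169.36: consumer electronics → 5.25% → £8.89
Tax on consumer electronics = £9.81 + £5.03 + £47.05 + £9.56 + £2.83 + £8.89 = £83.17

£83.17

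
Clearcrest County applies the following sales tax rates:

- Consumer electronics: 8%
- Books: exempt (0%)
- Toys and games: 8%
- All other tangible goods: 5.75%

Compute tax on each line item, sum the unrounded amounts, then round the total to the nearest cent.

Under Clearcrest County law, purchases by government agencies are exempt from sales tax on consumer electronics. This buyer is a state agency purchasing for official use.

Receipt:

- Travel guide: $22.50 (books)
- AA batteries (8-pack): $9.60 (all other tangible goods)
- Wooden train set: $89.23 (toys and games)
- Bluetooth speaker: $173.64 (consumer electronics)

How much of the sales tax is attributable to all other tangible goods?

$0.55

AA batteries (8-pack) $9.60: all other tangible goods → 5.75% → $0.552
Tax on all other tangible goods: unrounded sum = $0.552 → $0.55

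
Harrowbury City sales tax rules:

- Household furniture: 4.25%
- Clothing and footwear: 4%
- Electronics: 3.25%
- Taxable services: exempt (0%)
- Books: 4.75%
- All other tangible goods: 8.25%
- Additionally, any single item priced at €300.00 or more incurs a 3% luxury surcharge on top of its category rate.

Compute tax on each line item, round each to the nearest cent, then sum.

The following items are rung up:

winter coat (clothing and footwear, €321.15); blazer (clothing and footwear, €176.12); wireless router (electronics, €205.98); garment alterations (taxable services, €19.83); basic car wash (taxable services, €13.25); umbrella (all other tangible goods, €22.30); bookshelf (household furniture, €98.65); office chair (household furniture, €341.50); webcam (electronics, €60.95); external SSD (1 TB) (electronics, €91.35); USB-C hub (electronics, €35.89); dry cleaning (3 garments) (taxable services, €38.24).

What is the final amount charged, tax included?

€1498.33

Winter coat €321.15: clothing and footwear → 4% + 3% surcharge = 7% → €22.48
Blazer €176.12: clothing and footwear → 4% → €7.04
Wireless router €205.98: electronics → 3.25% → €6.69
Garment alterations €19.83: taxable services → 0% → €0.00
Basic car wash €13.25: taxable services → 0% → €0.00
Umbrella €22.30: all other tangible goods → 8.25% → €1.84
Bookshelf €98.65: household furniture → 4.25% → €4.19
Office chair €341.50: household furniture → 4.25% + 3% surcharge = 7.25% → €24.76
Webcam €60.95: electronics → 3.25% → €1.98
External SSD (1 TB) €91.35: electronics → 3.25% → €2.97
USB-C hub €35.89: electronics → 3.25% → €1.17
Dry cleaning (3 garments) €38.24: taxable services → 0% → €0.00
Subtotal = €1425.21; tax = €73.12; total due = €1498.33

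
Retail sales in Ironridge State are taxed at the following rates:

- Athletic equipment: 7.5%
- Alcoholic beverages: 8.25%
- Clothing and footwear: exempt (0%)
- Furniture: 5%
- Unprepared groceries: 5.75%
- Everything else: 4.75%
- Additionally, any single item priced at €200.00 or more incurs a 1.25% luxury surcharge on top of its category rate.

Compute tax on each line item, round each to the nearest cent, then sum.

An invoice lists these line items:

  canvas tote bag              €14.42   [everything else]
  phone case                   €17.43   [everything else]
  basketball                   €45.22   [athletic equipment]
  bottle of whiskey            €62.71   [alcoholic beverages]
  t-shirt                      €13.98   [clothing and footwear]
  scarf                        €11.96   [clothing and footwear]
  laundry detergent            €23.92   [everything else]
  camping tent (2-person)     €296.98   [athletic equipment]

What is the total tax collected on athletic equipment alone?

Basketball €45.22: athletic equipment → 7.5% → €3.39
Camping tent (2-person) €296.98: athletic equipment → 7.5% + 1.25% surcharge = 8.75% → €25.99
Tax on athletic equipment = €3.39 + €25.99 = €29.38

€29.38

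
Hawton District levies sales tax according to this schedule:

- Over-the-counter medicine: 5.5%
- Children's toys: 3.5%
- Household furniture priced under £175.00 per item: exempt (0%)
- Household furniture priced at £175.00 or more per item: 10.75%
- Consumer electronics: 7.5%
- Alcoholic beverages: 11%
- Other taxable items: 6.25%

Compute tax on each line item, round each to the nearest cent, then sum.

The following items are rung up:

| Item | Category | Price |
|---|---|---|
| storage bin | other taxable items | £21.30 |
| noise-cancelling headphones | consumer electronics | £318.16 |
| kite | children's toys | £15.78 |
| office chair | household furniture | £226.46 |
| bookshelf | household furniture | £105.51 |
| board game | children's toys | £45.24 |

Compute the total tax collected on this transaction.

Storage bin £21.30: other taxable items → 6.25% → £1.33
Noise-cancelling headphones £318.16: consumer electronics → 7.5% → £23.86
Kite £15.78: children's toys → 3.5% → £0.55
Office chair £226.46: household furniture, £175.00 or more → 10.75% → £24.34
Bookshelf £105.51: household furniture, under £175.00 → 0% → £0.00
Board game £45.24: children's toys → 3.5% → £1.58
Total tax = £1.33 + £23.86 + £0.55 + £24.34 + £1.58 = £51.66

£51.66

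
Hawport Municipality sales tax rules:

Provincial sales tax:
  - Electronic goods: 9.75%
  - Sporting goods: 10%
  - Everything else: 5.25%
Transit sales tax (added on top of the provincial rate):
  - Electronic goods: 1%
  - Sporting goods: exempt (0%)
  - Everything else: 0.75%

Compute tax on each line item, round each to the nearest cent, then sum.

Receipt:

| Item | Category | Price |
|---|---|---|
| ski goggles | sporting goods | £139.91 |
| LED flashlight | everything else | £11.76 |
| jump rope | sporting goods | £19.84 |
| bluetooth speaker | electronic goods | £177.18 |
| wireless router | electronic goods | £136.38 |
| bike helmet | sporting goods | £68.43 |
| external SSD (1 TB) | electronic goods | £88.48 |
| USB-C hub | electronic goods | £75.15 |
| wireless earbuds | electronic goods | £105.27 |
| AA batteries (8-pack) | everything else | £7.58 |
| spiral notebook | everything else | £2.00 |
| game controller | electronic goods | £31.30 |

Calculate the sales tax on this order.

£90.07

Ski goggles £139.91: sporting goods → 10% + 0% transit = 10% → £13.99
LED flashlight £11.76: everything else → 5.25% + 0.75% transit = 6% → £0.71
Jump rope £19.84: sporting goods → 10% + 0% transit = 10% → £1.98
Bluetooth speaker £177.18: electronic goods → 9.75% + 1% transit = 10.75% → £19.05
Wireless router £136.38: electronic goods → 9.75% + 1% transit = 10.75% → £14.66
Bike helmet £68.43: sporting goods → 10% + 0% transit = 10% → £6.84
External SSD (1 TB) £88.48: electronic goods → 9.75% + 1% transit = 10.75% → £9.51
USB-C hub £75.15: electronic goods → 9.75% + 1% transit = 10.75% → £8.08
Wireless earbuds £105.27: electronic goods → 9.75% + 1% transit = 10.75% → £11.32
AA batteries (8-pack) £7.58: everything else → 5.25% + 0.75% transit = 6% → £0.45
Spiral notebook £2.00: everything else → 5.25% + 0.75% transit = 6% → £0.12
Game controller £31.30: electronic goods → 9.75% + 1% transit = 10.75% → £3.36
Total tax = £13.99 + £0.71 + £1.98 + £19.05 + £14.66 + £6.84 + £9.51 + £8.08 + £11.32 + £0.45 + £0.12 + £3.36 = £90.07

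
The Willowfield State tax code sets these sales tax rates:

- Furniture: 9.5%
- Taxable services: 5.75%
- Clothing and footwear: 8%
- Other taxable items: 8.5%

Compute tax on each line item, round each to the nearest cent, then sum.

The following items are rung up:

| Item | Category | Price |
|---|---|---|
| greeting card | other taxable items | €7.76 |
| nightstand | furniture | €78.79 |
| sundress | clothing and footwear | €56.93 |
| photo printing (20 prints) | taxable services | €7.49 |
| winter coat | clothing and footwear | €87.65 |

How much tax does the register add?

€20.14

Greeting card €7.76: other taxable items → 8.5% → €0.66
Nightstand €78.79: furniture → 9.5% → €7.49
Sundress €56.93: clothing and footwear → 8% → €4.55
Photo printing (20 prints) €7.49: taxable services → 5.75% → €0.43
Winter coat €87.65: clothing and footwear → 8% → €7.01
Total tax = €0.66 + €7.49 + €4.55 + €0.43 + €7.01 = €20.14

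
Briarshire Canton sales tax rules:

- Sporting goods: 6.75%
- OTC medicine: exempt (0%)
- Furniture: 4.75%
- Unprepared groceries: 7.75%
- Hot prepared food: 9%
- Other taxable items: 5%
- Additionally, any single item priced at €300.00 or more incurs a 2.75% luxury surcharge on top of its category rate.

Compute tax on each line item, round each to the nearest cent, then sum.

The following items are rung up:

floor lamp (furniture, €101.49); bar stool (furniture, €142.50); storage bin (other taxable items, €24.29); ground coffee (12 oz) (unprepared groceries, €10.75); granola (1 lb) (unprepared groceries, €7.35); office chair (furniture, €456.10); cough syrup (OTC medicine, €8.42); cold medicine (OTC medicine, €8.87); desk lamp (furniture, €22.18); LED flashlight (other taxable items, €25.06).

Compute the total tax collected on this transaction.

€50.71

Floor lamp €101.49: furniture → 4.75% → €4.82
Bar stool €142.50: furniture → 4.75% → €6.77
Storage bin €24.29: other taxable items → 5% → €1.21
Ground coffee (12 oz) €10.75: unprepared groceries → 7.75% → €0.83
Granola (1 lb) €7.35: unprepared groceries → 7.75% → €0.57
Office chair €456.10: furniture → 4.75% + 2.75% surcharge = 7.5% → €34.21
Cough syrup €8.42: OTC medicine → 0% → €0.00
Cold medicine €8.87: OTC medicine → 0% → €0.00
Desk lamp €22.18: furniture → 4.75% → €1.05
LED flashlight €25.06: other taxable items → 5% → €1.25
Total tax = €4.82 + €6.77 + €1.21 + €0.83 + €0.57 + €34.21 + €1.05 + €1.25 = €50.71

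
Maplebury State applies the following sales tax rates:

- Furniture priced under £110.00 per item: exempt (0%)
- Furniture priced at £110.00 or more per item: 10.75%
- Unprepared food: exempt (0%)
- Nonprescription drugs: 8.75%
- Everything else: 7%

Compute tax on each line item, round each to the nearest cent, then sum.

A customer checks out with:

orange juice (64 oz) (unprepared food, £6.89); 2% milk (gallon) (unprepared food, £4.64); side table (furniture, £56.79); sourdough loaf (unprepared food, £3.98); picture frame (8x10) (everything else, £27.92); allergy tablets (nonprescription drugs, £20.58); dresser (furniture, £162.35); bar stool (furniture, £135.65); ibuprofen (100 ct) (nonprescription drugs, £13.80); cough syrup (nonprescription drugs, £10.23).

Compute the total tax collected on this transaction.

Orange juice (64 oz) £6.89: unprepared food → 0% → £0.00
2% milk (gallon) £4.64: unprepared food → 0% → £0.00
Side table £56.79: furniture, under £110.00 → 0% → £0.00
Sourdough loaf £3.98: unprepared food → 0% → £0.00
Picture frame (8x10) £27.92: everything else → 7% → £1.95
Allergy tablets £20.58: nonprescription drugs → 8.75% → £1.80
Dresser £162.35: furniture, £110.00 or more → 10.75% → £17.45
Bar stool £135.65: furniture, £110.00 or more → 10.75% → £14.58
Ibuprofen (100 ct) £13.80: nonprescription drugs → 8.75% → £1.21
Cough syrup £10.23: nonprescription drugs → 8.75% → £0.90
Total tax = £1.95 + £1.80 + £17.45 + £14.58 + £1.21 + £0.90 = £37.89

£37.89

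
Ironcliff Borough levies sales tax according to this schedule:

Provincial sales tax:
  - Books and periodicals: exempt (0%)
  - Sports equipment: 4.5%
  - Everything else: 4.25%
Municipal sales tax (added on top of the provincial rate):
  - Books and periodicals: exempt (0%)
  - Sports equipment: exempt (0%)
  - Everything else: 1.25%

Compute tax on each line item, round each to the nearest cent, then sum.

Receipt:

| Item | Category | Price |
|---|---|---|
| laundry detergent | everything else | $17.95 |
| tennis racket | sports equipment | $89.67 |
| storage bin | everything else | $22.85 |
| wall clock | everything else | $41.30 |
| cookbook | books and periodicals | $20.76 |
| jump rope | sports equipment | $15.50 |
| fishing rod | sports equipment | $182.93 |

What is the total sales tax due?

$17.49

Laundry detergent $17.95: everything else → 4.25% + 1.25% municipal = 5.5% → $0.99
Tennis racket $89.67: sports equipment → 4.5% + 0% municipal = 4.5% → $4.04
Storage bin $22.85: everything else → 4.25% + 1.25% municipal = 5.5% → $1.26
Wall clock $41.30: everything else → 4.25% + 1.25% municipal = 5.5% → $2.27
Cookbook $20.76: books and periodicals → 0% + 0% municipal = 0% → $0.00
Jump rope $15.50: sports equipment → 4.5% + 0% municipal = 4.5% → $0.70
Fishing rod $182.93: sports equipment → 4.5% + 0% municipal = 4.5% → $8.23
Total tax = $0.99 + $4.04 + $1.26 + $2.27 + $0.70 + $8.23 = $17.49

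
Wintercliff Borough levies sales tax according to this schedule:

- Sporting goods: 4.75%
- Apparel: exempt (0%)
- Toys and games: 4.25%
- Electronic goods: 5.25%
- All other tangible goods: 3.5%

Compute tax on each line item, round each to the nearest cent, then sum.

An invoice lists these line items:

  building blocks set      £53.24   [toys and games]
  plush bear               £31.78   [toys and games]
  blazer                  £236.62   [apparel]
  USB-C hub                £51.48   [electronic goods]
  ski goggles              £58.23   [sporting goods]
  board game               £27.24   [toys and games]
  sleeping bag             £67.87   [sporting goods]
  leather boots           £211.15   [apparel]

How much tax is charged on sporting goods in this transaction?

£5.99

Ski goggles £58.23: sporting goods → 4.75% → £2.77
Sleeping bag £67.87: sporting goods → 4.75% → £3.22
Tax on sporting goods = £2.77 + £3.22 = £5.99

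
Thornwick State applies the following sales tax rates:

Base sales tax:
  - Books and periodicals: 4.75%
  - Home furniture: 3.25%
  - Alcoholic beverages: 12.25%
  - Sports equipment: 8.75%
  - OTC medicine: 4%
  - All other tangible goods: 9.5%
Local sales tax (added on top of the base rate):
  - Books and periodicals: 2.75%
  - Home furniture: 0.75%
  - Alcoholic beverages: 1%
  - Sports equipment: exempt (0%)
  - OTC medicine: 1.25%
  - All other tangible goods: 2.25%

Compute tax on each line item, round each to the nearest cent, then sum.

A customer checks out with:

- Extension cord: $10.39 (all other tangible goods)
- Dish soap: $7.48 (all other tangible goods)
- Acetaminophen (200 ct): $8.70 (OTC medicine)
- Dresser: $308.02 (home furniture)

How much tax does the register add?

Extension cord $10.39: all other tangible goods → 9.5% + 2.25% local = 11.75% → $1.22
Dish soap $7.48: all other tangible goods → 9.5% + 2.25% local = 11.75% → $0.88
Acetaminophen (200 ct) $8.70: OTC medicine → 4% + 1.25% local = 5.25% → $0.46
Dresser $308.02: home furniture → 3.25% + 0.75% local = 4% → $12.32
Total tax = $1.22 + $0.88 + $0.46 + $12.32 = $14.88

$14.88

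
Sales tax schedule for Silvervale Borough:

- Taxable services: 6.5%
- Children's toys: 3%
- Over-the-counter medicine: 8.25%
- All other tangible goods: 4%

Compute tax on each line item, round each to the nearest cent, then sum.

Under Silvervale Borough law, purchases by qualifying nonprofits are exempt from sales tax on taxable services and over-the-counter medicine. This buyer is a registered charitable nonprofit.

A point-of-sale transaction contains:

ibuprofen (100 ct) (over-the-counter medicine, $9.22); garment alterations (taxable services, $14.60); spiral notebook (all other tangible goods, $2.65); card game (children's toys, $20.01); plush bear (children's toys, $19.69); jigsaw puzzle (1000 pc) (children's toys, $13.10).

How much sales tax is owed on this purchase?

Ibuprofen (100 ct) $9.22: over-the-counter medicine, buyer-exempt → 0% → $0.00
Garment alterations $14.60: taxable services, buyer-exempt → 0% → $0.00
Spiral notebook $2.65: all other tangible goods → 4% → $0.11
Card game $20.01: children's toys → 3% → $0.60
Plush bear $19.69: children's toys → 3% → $0.59
Jigsaw puzzle (1000 pc) $13.10: children's toys → 3% → $0.39
Total tax = $0.11 + $0.60 + $0.59 + $0.39 = $1.69

$1.69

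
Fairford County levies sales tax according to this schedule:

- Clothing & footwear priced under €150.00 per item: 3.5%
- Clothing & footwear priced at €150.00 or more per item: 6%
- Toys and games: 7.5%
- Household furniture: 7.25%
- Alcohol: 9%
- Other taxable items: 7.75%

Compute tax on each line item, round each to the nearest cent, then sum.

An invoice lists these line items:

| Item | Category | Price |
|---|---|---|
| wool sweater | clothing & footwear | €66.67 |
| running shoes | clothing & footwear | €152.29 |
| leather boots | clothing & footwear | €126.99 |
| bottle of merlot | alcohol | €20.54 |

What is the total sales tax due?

€17.76

Wool sweater €66.67: clothing & footwear, under €150.00 → 3.5% → €2.33
Running shoes €152.29: clothing & footwear, €150.00 or more → 6% → €9.14
Leather boots €126.99: clothing & footwear, under €150.00 → 3.5% → €4.44
Bottle of merlot €20.54: alcohol → 9% → €1.85
Total tax = €2.33 + €9.14 + €4.44 + €1.85 = €17.76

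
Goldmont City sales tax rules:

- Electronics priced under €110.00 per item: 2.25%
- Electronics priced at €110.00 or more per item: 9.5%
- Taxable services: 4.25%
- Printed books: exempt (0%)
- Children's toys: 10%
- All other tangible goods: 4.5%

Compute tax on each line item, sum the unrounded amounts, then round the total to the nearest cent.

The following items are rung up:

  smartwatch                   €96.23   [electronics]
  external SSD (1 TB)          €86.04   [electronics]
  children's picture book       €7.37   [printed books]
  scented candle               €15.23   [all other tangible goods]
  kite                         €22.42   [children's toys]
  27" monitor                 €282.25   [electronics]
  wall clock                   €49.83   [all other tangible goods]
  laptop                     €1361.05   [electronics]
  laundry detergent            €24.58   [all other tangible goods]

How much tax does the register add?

Smartwatch €96.23: electronics, under €110.00 → 2.25% → €2.165175
External SSD (1 TB) €86.04: electronics, under €110.00 → 2.25% → €1.9359
Children's picture book €7.37: printed books → 0% → €0.00
Scented candle €15.23: all other tangible goods → 4.5% → €0.68535
Kite €22.42: children's toys → 10% → €2.242
27" monitor €282.25: electronics, €110.00 or more → 9.5% → €26.81375
Wall clock €49.83: all other tangible goods → 4.5% → €2.24235
Laptop €1361.05: electronics, €110.00 or more → 9.5% → €129.29975
Laundry detergent €24.58: all other tangible goods → 4.5% → €1.1061
Unrounded tax sum = €166.490375 → €166.49

€166.49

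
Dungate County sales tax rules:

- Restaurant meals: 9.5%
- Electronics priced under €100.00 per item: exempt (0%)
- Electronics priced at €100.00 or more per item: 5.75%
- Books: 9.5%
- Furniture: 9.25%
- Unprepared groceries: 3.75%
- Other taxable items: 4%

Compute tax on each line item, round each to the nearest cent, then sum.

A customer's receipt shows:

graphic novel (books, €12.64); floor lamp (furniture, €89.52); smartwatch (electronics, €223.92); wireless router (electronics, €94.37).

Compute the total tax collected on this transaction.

€22.36

Graphic novel €12.64: books → 9.5% → €1.20
Floor lamp €89.52: furniture → 9.25% → €8.28
Smartwatch €223.92: electronics, €100.00 or more → 5.75% → €12.88
Wireless router €94.37: electronics, under €100.00 → 0% → €0.00
Total tax = €1.20 + €8.28 + €12.88 = €22.36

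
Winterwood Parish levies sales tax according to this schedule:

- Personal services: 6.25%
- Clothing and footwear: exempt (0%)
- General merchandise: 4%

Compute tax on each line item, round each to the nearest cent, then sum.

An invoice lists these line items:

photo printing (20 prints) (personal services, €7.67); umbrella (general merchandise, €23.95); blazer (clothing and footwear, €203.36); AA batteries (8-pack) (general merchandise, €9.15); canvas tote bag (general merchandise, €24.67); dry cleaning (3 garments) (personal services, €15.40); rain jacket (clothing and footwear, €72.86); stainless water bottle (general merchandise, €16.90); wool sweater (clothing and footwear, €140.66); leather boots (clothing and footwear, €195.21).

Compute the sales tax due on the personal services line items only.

€1.44

Photo printing (20 prints) €7.67: personal services → 6.25% → €0.48
Dry cleaning (3 garments) €15.40: personal services → 6.25% → €0.96
Tax on personal services = €0.48 + €0.96 = €1.44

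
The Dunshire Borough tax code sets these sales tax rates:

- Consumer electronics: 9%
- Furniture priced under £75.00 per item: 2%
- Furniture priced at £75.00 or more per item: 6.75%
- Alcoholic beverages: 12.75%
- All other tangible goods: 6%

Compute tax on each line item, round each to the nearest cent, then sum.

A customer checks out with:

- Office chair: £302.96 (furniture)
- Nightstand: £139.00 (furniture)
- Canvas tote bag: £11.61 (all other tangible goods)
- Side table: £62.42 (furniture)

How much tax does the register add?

£31.78

Office chair £302.96: furniture, £75.00 or more → 6.75% → £20.45
Nightstand £139.00: furniture, £75.00 or more → 6.75% → £9.38
Canvas tote bag £11.61: all other tangible goods → 6% → £0.70
Side table £62.42: furniture, under £75.00 → 2% → £1.25
Total tax = £20.45 + £9.38 + £0.70 + £1.25 = £31.78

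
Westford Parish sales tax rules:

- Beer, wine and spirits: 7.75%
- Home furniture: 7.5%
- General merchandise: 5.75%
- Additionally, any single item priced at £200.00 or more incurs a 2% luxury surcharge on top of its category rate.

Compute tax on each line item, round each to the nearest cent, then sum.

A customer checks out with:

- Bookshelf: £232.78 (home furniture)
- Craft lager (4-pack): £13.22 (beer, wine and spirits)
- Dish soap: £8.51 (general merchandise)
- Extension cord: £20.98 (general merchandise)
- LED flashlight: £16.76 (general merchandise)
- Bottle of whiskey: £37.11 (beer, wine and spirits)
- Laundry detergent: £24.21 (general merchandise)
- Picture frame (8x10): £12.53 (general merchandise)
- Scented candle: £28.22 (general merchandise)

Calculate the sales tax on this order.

£32.40

Bookshelf £232.78: home furniture → 7.5% + 2% surcharge = 9.5% → £22.11
Craft lager (4-pack) £13.22: beer, wine and spirits → 7.75% → £1.02
Dish soap £8.51: general merchandise → 5.75% → £0.49
Extension cord £20.98: general merchandise → 5.75% → £1.21
LED flashlight £16.76: general merchandise → 5.75% → £0.96
Bottle of whiskey £37.11: beer, wine and spirits → 7.75% → £2.88
Laundry detergent £24.21: general merchandise → 5.75% → £1.39
Picture frame (8x10) £12.53: general merchandise → 5.75% → £0.72
Scented candle £28.22: general merchandise → 5.75% → £1.62
Total tax = £22.11 + £1.02 + £0.49 + £1.21 + £0.96 + £2.88 + £1.39 + £0.72 + £1.62 = £32.40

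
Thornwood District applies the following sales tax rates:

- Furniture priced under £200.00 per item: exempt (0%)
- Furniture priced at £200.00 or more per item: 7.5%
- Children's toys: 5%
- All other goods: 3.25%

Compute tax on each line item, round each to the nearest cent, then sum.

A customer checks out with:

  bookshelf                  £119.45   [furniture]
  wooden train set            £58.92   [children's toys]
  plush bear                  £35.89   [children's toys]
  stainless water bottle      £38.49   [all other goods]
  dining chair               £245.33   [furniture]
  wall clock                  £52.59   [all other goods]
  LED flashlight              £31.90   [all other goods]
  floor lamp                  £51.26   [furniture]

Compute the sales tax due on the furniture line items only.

Bookshelf £119.45: furniture, under £200.00 → 0% → £0.00
Dining chair £245.33: furniture, £200.00 or more → 7.5% → £18.40
Floor lamp £51.26: furniture, under £200.00 → 0% → £0.00
Tax on furniture = £0.00 + £18.40 + £0.00 = £18.40

£18.40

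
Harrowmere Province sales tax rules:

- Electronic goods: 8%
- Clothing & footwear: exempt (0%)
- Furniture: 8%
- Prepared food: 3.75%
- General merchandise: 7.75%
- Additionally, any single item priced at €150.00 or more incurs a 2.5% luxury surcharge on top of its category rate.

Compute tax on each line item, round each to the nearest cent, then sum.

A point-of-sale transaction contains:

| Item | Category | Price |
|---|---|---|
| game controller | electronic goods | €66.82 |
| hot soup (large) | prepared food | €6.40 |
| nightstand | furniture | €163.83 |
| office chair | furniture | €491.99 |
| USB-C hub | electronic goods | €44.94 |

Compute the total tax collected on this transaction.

€78.05

Game controller €66.82: electronic goods → 8% → €5.35
Hot soup (large) €6.40: prepared food → 3.75% → €0.24
Nightstand €163.83: furniture → 8% + 2.5% surcharge = 10.5% → €17.20
Office chair €491.99: furniture → 8% + 2.5% surcharge = 10.5% → €51.66
USB-C hub €44.94: electronic goods → 8% → €3.60
Total tax = €5.35 + €0.24 + €17.20 + €51.66 + €3.60 = €78.05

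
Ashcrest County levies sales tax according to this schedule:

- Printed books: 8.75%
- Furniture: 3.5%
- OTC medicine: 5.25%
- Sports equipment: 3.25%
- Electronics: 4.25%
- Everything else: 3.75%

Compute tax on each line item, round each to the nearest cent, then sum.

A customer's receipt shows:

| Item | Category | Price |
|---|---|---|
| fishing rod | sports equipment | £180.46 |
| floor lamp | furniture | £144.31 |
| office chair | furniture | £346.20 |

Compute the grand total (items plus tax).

£694.00

Fishing rod £180.46: sports equipment → 3.25% → £5.86
Floor lamp £144.31: furniture → 3.5% → £5.05
Office chair £346.20: furniture → 3.5% → £12.12
Subtotal = £670.97; tax = £23.03; total due = £694.00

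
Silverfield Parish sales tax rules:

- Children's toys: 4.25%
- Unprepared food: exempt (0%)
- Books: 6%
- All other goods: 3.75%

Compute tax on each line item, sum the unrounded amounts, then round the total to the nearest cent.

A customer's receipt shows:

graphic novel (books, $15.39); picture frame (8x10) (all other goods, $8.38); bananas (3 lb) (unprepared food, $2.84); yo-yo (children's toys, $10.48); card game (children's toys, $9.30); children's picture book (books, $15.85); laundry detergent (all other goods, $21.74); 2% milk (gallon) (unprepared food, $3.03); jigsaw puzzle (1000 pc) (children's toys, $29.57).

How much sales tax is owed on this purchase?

$5.10

Graphic novel $15.39: books → 6% → $0.9234
Picture frame (8x10) $8.38: all other goods → 3.75% → $0.31425
Bananas (3 lb) $2.84: unprepared food → 0% → $0.00
Yo-yo $10.48: children's toys → 4.25% → $0.4454
Card game $9.30: children's toys → 4.25% → $0.39525
Children's picture book $15.85: books → 6% → $0.951
Laundry detergent $21.74: all other goods → 3.75% → $0.81525
2% milk (gallon) $3.03: unprepared food → 0% → $0.00
Jigsaw puzzle (1000 pc) $29.57: children's toys → 4.25% → $1.256725
Unrounded tax sum = $5.101275 → $5.10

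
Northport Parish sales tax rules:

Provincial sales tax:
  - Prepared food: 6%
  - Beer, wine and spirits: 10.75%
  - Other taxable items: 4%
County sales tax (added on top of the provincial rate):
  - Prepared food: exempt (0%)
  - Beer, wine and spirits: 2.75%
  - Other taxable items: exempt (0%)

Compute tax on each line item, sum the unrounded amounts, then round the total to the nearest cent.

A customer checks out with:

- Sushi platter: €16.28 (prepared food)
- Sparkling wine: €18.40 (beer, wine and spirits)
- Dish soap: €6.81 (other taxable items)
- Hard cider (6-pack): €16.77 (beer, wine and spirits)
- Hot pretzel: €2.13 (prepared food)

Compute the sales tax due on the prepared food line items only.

Sushi platter €16.28: prepared food → 6% + 0% county = 6% → €0.9768
Hot pretzel €2.13: prepared food → 6% + 0% county = 6% → €0.1278
Tax on prepared food: unrounded sum = €1.1046 → €1.10

€1.10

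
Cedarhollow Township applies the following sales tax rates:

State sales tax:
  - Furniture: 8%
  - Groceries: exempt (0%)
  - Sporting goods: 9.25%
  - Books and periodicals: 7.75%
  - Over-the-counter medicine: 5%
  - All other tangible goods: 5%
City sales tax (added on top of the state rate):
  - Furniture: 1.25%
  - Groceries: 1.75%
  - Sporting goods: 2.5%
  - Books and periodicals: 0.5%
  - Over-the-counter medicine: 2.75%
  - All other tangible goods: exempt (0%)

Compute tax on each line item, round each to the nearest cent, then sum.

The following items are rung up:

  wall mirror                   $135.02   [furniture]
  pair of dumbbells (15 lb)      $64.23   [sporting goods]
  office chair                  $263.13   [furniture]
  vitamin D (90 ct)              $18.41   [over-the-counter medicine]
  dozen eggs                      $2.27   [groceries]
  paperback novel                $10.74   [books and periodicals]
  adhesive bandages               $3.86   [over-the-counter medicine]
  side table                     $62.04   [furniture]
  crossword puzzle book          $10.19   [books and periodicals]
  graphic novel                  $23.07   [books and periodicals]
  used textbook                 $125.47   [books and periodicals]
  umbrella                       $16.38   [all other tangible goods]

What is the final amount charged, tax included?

$801.50

Wall mirror $135.02: furniture → 8% + 1.25% city = 9.25% → $12.49
Pair of dumbbells (15 lb) $64.23: sporting goods → 9.25% + 2.5% city = 11.75% → $7.55
Office chair $263.13: furniture → 8% + 1.25% city = 9.25% → $24.34
Vitamin D (90 ct) $18.41: over-the-counter medicine → 5% + 2.75% city = 7.75% → $1.43
Dozen eggs $2.27: groceries → 0% + 1.75% city = 1.75% → $0.04
Paperback novel $10.74: books and periodicals → 7.75% + 0.5% city = 8.25% → $0.89
Adhesive bandages $3.86: over-the-counter medicine → 5% + 2.75% city = 7.75% → $0.30
Side table $62.04: furniture → 8% + 1.25% city = 9.25% → $5.74
Crossword puzzle book $10.19: books and periodicals → 7.75% + 0.5% city = 8.25% → $0.84
Graphic novel $23.07: books and periodicals → 7.75% + 0.5% city = 8.25% → $1.90
Used textbook $125.47: books and periodicals → 7.75% + 0.5% city = 8.25% → $10.35
Umbrella $16.38: all other tangible goods → 5% + 0% city = 5% → $0.82
Subtotal = $734.81; tax = $66.69; total due = $801.50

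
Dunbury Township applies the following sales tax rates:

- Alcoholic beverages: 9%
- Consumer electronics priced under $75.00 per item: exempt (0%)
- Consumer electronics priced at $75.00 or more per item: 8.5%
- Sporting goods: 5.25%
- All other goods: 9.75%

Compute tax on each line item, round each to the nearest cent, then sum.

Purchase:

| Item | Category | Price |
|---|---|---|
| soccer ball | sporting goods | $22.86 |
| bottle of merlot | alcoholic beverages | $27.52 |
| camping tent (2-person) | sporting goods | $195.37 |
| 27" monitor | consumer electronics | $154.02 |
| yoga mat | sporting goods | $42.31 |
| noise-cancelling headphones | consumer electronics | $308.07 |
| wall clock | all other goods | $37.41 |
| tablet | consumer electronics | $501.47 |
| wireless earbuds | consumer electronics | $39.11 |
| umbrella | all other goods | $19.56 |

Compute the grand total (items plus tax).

$1451.32

Soccer ball $22.86: sporting goods → 5.25% → $1.20
Bottle of merlot $27.52: alcoholic beverages → 9% → $2.48
Camping tent (2-person) $195.37: sporting goods → 5.25% → $10.26
27" monitor $154.02: consumer electronics, $75.00 or more → 8.5% → $13.09
Yoga mat $42.31: sporting goods → 5.25% → $2.22
Noise-cancelling headphones $308.07: consumer electronics, $75.00 or more → 8.5% → $26.19
Wall clock $37.41: all other goods → 9.75% → $3.65
Tablet $501.47: consumer electronics, $75.00 or more → 8.5% → $42.62
Wireless earbuds $39.11: consumer electronics, under $75.00 → 0% → $0.00
Umbrella $19.56: all other goods → 9.75% → $1.91
Subtotal = $1347.70; tax = $103.62; total due = $1451.32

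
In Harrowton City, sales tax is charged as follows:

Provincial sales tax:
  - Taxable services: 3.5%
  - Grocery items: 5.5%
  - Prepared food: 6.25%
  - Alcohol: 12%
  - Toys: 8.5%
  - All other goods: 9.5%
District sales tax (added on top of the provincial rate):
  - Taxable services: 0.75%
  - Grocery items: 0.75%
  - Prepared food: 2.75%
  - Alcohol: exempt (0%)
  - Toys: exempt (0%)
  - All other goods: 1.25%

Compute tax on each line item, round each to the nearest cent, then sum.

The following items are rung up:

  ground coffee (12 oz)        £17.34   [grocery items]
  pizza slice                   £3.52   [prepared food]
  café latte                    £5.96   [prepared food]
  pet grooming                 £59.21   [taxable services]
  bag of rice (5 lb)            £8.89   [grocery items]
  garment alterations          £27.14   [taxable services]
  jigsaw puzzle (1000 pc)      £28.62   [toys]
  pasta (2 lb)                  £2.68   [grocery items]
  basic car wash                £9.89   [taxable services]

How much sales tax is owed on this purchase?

Ground coffee (12 oz) £17.34: grocery items → 5.5% + 0.75% district = 6.25% → £1.08
Pizza slice £3.52: prepared food → 6.25% + 2.75% district = 9% → £0.32
Café latte £5.96: prepared food → 6.25% + 2.75% district = 9% → £0.54
Pet grooming £59.21: taxable services → 3.5% + 0.75% district = 4.25% → £2.52
Bag of rice (5 lb) £8.89: grocery items → 5.5% + 0.75% district = 6.25% → £0.56
Garment alterations £27.14: taxable services → 3.5% + 0.75% district = 4.25% → £1.15
Jigsaw puzzle (1000 pc) £28.62: toys → 8.5% + 0% district = 8.5% → £2.43
Pasta (2 lb) £2.68: grocery items → 5.5% + 0.75% district = 6.25% → £0.17
Basic car wash £9.89: taxable services → 3.5% + 0.75% district = 4.25% → £0.42
Total tax = £1.08 + £0.32 + £0.54 + £2.52 + £0.56 + £1.15 + £2.43 + £0.17 + £0.42 = £9.19

£9.19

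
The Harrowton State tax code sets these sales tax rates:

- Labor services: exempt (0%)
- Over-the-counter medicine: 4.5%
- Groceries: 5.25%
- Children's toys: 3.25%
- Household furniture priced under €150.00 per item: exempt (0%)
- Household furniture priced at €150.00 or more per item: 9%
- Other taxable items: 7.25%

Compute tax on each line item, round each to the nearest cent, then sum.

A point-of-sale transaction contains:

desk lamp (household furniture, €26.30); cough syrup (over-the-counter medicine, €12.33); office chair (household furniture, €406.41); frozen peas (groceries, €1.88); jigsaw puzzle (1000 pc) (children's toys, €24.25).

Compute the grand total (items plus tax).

Desk lamp €26.30: household furniture, under €150.00 → 0% → €0.00
Cough syrup €12.33: over-the-counter medicine → 4.5% → €0.55
Office chair €406.41: household furniture, €150.00 or more → 9% → €36.58
Frozen peas €1.88: groceries → 5.25% → €0.10
Jigsaw puzzle (1000 pc) €24.25: children's toys → 3.25% → €0.79
Subtotal = €471.17; tax = €38.02; total due = €509.19

€509.19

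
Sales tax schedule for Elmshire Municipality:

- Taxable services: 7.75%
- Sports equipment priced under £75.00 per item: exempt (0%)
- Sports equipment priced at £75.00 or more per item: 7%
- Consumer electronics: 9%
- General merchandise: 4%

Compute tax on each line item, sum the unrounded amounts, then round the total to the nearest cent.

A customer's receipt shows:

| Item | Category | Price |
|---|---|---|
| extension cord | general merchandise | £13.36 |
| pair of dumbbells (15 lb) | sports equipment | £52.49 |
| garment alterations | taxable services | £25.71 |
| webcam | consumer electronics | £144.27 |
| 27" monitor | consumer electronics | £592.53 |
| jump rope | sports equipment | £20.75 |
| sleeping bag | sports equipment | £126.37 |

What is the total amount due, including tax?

Extension cord £13.36: general merchandise → 4% → £0.5344
Pair of dumbbells (15 lb) £52.49: sports equipment, under £75.00 → 0% → £0.00
Garment alterations £25.71: taxable services → 7.75% → £1.992525
Webcam £144.27: consumer electronics → 9% → £12.9843
27" monitor £592.53: consumer electronics → 9% → £53.3277
Jump rope £20.75: sports equipment, under £75.00 → 0% → £0.00
Sleeping bag £126.37: sports equipment, £75.00 or more → 7% → £8.8459
Subtotal = £975.48; unrounded tax = £77.684825 → £77.68; total due = £1053.16

£1053.16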